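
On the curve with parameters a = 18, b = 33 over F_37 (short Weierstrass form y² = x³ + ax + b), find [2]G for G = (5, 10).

tangent at (5, 10): λ = (3·5² + 18)/(2·10) ≡ 19/20. 20⁻¹ ≡ 13 (mod 37) since 20·13 = 260 ≡ 1, so λ ≡ 19·13 ≡ 25.
  x = λ² - 5 - 5 = 625 - 10 ≡ 23; y = λ·(5 - 23) - 10 ≡ 21. → (23, 21)

(23, 21)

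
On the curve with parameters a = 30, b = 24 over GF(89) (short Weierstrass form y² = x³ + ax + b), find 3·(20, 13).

(69, 71)

Write Q = (20, 13).
Repeated addition: build up to 3Q.
2Q: tangent at (20, 13): λ = (3·20² + 30)/(2·13) ≡ 73/26. 26⁻¹ ≡ 24 (mod 89), so λ ≡ 73·24 ≡ 61.
  x = λ² - 20 - 20 = 3721 - 40 ≡ 32; y = λ·(20 - 32) - 13 ≡ 56. → (32, 56)
3Q: (32, 56) + (20, 13). λ = (13 - 56)/(20 - 32) ≡ 46/77 mod 89. 77⁻¹ ≡ 37 (mod 89), so λ ≡ 11.
  x = λ² - 32 - 20 = 121 - 52 ≡ 69; y = λ·(32 - 69) - 56 ≡ 71. → (69, 71)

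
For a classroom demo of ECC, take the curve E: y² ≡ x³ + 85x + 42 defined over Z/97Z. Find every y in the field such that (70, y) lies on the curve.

none

x³ + 85x + 42 = 348992 ≡ 83 (mod 97).
83 is a non-residue mod 97; no y exists.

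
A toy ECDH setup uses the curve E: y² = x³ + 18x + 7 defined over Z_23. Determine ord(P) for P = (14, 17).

11

2P: tangent at (14, 17): λ = (3·14² + 18)/(2·17) ≡ 8/11. 11⁻¹ ≡ 21 (mod 23), so λ ≡ 8·21 ≡ 7.
  x = λ² - 14 - 14 = 49 - 28 ≡ 21; y = λ·(14 - 21) - 17 ≡ 3. → (21, 3)
3P: (21, 3) + (14, 17). λ = (17 - 3)/(14 - 21) ≡ 14/16 mod 23. 16⁻¹ ≡ 13 (mod 23) since 16·13 = 208 ≡ 1, so λ ≡ 21.
  x = λ² - 21 - 14 = 441 - 35 ≡ 15; y = λ·(21 - 15) - 3 ≡ 8. → (15, 8)
4P: (15, 8) + (14, 17). λ = (17 - 8)/(14 - 15) ≡ 9/22 mod 23. 22⁻¹ ≡ 22 (mod 23) since 22·22 = 484 ≡ 1, so λ ≡ 14.
  x = λ² - 15 - 14 = 196 - 29 ≡ 6; y = λ·(15 - 6) - 8 ≡ 3. → (6, 3)
5P: (6, 3) + (14, 17). λ = (17 - 3)/(14 - 6) ≡ 14/8 mod 23. 8⁻¹ ≡ 3 (mod 23) since 8·3 = 24 ≡ 1, so λ ≡ 19.
  x = λ² - 6 - 14 = 361 - 20 ≡ 19; y = λ·(6 - 19) - 3 ≡ 3. → (19, 3)
6P: (19, 3) + (14, 17). λ = (17 - 3)/(14 - 19) ≡ 14/18 mod 23. 18⁻¹ ≡ 9 (mod 23), so λ ≡ 11.
  x = λ² - 19 - 14 = 121 - 33 ≡ 19; y = λ·(19 - 19) - 3 ≡ 20. → (19, 20)
7P: (19, 20) + (14, 17). λ = (17 - 20)/(14 - 19) ≡ 20/18 mod 23. 18⁻¹ ≡ 9 (mod 23), so λ ≡ 19.
  x = λ² - 19 - 14 = 361 - 33 ≡ 6; y = λ·(19 - 6) - 20 ≡ 20. → (6, 20)
8P: (6, 20) + (14, 17). λ = (17 - 20)/(14 - 6) ≡ 20/8 mod 23. 8⁻¹ ≡ 3 (mod 23), so λ ≡ 14.
  x = λ² - 6 - 14 = 196 - 20 ≡ 15; y = λ·(6 - 15) - 20 ≡ 15. → (15, 15)
9P: (15, 15) + (14, 17). λ = (17 - 15)/(14 - 15) ≡ 2/22 mod 23. 22⁻¹ ≡ 22 (mod 23) since 22·22 = 484 ≡ 1, so λ ≡ 21.
  x = λ² - 15 - 14 = 441 - 29 ≡ 21; y = λ·(15 - 21) - 15 ≡ 20. → (21, 20)
10P: (21, 20) + (14, 17). λ = (17 - 20)/(14 - 21) ≡ 20/16 mod 23. 16⁻¹ ≡ 13 (mod 23) since 16·13 = 208 ≡ 1, so λ ≡ 7.
  x = λ² - 21 - 14 = 49 - 35 ≡ 14; y = λ·(21 - 14) - 20 ≡ 6. → (14, 6)
11P: (14, 6) + (14, 17): same x and y₁ ≡ -y₂, so the sum is O.
11P = O, so the order is 11.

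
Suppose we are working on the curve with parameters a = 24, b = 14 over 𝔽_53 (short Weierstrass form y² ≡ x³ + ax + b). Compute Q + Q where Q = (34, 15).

(2, 21)

tangent at (34, 15): λ = (3·34² + 24)/(2·15) ≡ 47/30. 30⁻¹ ≡ 23 (mod 53), so λ ≡ 47·23 ≡ 21.
  x = λ² - 34 - 34 = 441 - 68 ≡ 2; y = λ·(34 - 2) - 15 ≡ 21. → (2, 21)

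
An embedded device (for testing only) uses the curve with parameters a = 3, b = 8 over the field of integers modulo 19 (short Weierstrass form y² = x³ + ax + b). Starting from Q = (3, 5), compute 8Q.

Double-and-add on 8 = (1000)₂. Start with Q = (3, 5) for the leading 1-bit.
double: tangent at (3, 5): λ = (3·3² + 3)/(2·5) ≡ 11/10. 10⁻¹ ≡ 2 (mod 19), so λ ≡ 11·2 ≡ 3.
  x = λ² - 3 - 3 = 9 - 6 ≡ 3; y = λ·(3 - 3) - 5 ≡ 14. → (3, 14)
double: tangent at (3, 14): λ = (3·3² + 3)/(2·14) ≡ 11/9. 9⁻¹ ≡ 17 (mod 19), so λ ≡ 11·17 ≡ 16.
  x = λ² - 3 - 3 = 256 - 6 ≡ 3; y = λ·(3 - 3) - 14 ≡ 5. → (3, 5)
double: tangent at (3, 5): λ = (3·3² + 3)/(2·5) ≡ 11/10. 10⁻¹ ≡ 2 (mod 19), so λ ≡ 11·2 ≡ 3.
  x = λ² - 3 - 3 = 9 - 6 ≡ 3; y = λ·(3 - 3) - 5 ≡ 14. → (3, 14)

(3, 14)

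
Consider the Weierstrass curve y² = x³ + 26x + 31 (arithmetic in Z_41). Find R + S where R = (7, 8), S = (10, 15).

(7, 8) + (10, 15). λ = (15 - 8)/(10 - 7) ≡ 7/3 mod 41. 3⁻¹ ≡ 14 (mod 41), so λ ≡ 16.
  x = λ² - 7 - 10 = 256 - 17 ≡ 34; y = λ·(7 - 34) - 8 ≡ 11. → (34, 11)

(34, 11)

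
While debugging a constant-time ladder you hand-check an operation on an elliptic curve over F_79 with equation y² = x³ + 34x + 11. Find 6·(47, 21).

(63, 43)

Write P = (47, 21).
Double-and-add on 6 = (110)₂. Start with P = (47, 21) for the leading 1-bit.
double: tangent at (47, 21): λ = (3·47² + 34)/(2·21) ≡ 25/42. 42⁻¹ ≡ 32 (mod 79) since 42·32 = 1344 ≡ 1, so λ ≡ 25·32 ≡ 10.
  x = λ² - 47 - 47 = 100 - 94 ≡ 6; y = λ·(47 - 6) - 21 ≡ 73. → (6, 73)
add P: (6, 73) + (47, 21). λ = (21 - 73)/(47 - 6) ≡ 27/41 mod 79. 41⁻¹ ≡ 27 (mod 79) since 41·27 = 1107 ≡ 1, so λ ≡ 18.
  x = λ² - 6 - 47 = 324 - 53 ≡ 34; y = λ·(6 - 34) - 73 ≡ 55. → (34, 55)
double: tangent at (34, 55): λ = (3·34² + 34)/(2·55) ≡ 26/31. 31⁻¹ ≡ 51 (mod 79) since 31·51 = 1581 ≡ 1, so λ ≡ 26·51 ≡ 62.
  x = λ² - 34 - 34 = 3844 - 68 ≡ 63; y = λ·(34 - 63) - 55 ≡ 43. → (63, 43)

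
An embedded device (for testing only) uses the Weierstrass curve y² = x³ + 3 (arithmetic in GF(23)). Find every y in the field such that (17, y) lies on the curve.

none

x³ + 0x + 3 = 4916 ≡ 17 (mod 23).
17 is a non-residue mod 23; no y exists.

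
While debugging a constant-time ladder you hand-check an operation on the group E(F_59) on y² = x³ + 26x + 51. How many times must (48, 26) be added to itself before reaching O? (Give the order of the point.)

2P: tangent at (48, 26): λ = (3·48² + 26)/(2·26) ≡ 35/52. 52⁻¹ ≡ 42 (mod 59), so λ ≡ 35·42 ≡ 54.
  x = λ² - 48 - 48 = 2916 - 96 ≡ 47; y = λ·(48 - 47) - 26 ≡ 28. → (47, 28)
3P: (47, 28) + (48, 26). λ = (26 - 28)/(48 - 47) ≡ 57/1 mod 59. 1⁻¹ ≡ 1 (mod 59), so λ ≡ 57.
  x = λ² - 47 - 48 = 3249 - 95 ≡ 27; y = λ·(47 - 27) - 28 ≡ 50. → (27, 50)
4P: (27, 50) + (48, 26). λ = (26 - 50)/(48 - 27) ≡ 35/21 mod 59. 21⁻¹ ≡ 45 (mod 59) since 21·45 = 945 ≡ 1, so λ ≡ 41.
  x = λ² - 27 - 48 = 1681 - 75 ≡ 13; y = λ·(27 - 13) - 50 ≡ 52. → (13, 52)
5P: (13, 52) + (48, 26). λ = (26 - 52)/(48 - 13) ≡ 33/35 mod 59. 35⁻¹ ≡ 27 (mod 59), so λ ≡ 6.
  x = λ² - 13 - 48 = 36 - 61 ≡ 34; y = λ·(13 - 34) - 52 ≡ 58. → (34, 58)
6P: (34, 58) + (48, 26). λ = (26 - 58)/(48 - 34) ≡ 27/14 mod 59. 14⁻¹ ≡ 38 (mod 59), so λ ≡ 23.
  x = λ² - 34 - 48 = 529 - 82 ≡ 34; y = λ·(34 - 34) - 58 ≡ 1. → (34, 1)
7P: (34, 1) + (48, 26). λ = (26 - 1)/(48 - 34) ≡ 25/14 mod 59. 14⁻¹ ≡ 38 (mod 59), so λ ≡ 6.
  x = λ² - 34 - 48 = 36 - 82 ≡ 13; y = λ·(34 - 13) - 1 ≡ 7. → (13, 7)
8P: (13, 7) + (48, 26). λ = (26 - 7)/(48 - 13) ≡ 19/35 mod 59. 35⁻¹ ≡ 27 (mod 59) since 35·27 = 945 ≡ 1, so λ ≡ 41.
  x = λ² - 13 - 48 = 1681 - 61 ≡ 27; y = λ·(13 - 27) - 7 ≡ 9. → (27, 9)
9P: (27, 9) + (48, 26). λ = (26 - 9)/(48 - 27) ≡ 17/21 mod 59. 21⁻¹ ≡ 45 (mod 59) since 21·45 = 945 ≡ 1, so λ ≡ 57.
  x = λ² - 27 - 48 = 3249 - 75 ≡ 47; y = λ·(27 - 47) - 9 ≡ 31. → (47, 31)
10P: (47, 31) + (48, 26). λ = (26 - 31)/(48 - 47) ≡ 54/1 mod 59. 1⁻¹ ≡ 1 (mod 59), so λ ≡ 54.
  x = λ² - 47 - 48 = 2916 - 95 ≡ 48; y = λ·(47 - 48) - 31 ≡ 33. → (48, 33)
11P: (48, 33) + (48, 26): same x and y₁ ≡ -y₂, so the sum is O.
11P = O, so the order is 11.

11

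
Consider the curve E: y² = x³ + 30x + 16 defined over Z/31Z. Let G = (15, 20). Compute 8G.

Repeated addition: build up to 8G.
2G: tangent at (15, 20): λ = (3·15² + 30)/(2·20) ≡ 23/9. 9⁻¹ ≡ 7 (mod 31) since 9·7 = 63 ≡ 1, so λ ≡ 23·7 ≡ 6.
  x = λ² - 15 - 15 = 36 - 30 ≡ 6; y = λ·(15 - 6) - 20 ≡ 3. → (6, 3)
3G: (6, 3) + (15, 20). λ = (20 - 3)/(15 - 6) ≡ 17/9 mod 31. 9⁻¹ ≡ 7 (mod 31), so λ ≡ 26.
  x = λ² - 6 - 15 = 676 - 21 ≡ 4; y = λ·(6 - 4) - 3 ≡ 18. → (4, 18)
4G: (4, 18) + (15, 20). λ = (20 - 18)/(15 - 4) ≡ 2/11 mod 31. 11⁻¹ ≡ 17 (mod 31) since 11·17 = 187 ≡ 1, so λ ≡ 3.
  x = λ² - 4 - 15 = 9 - 19 ≡ 21; y = λ·(4 - 21) - 18 ≡ 24. → (21, 24)
5G: (21, 24) + (15, 20). λ = (20 - 24)/(15 - 21) ≡ 27/25 mod 31. 25⁻¹ ≡ 5 (mod 31) since 25·5 = 125 ≡ 1, so λ ≡ 11.
  x = λ² - 21 - 15 = 121 - 36 ≡ 23; y = λ·(21 - 23) - 24 ≡ 16. → (23, 16)
6G: (23, 16) + (15, 20). λ = (20 - 16)/(15 - 23) ≡ 4/23 mod 31. 23⁻¹ ≡ 27 (mod 31), so λ ≡ 15.
  x = λ² - 23 - 15 = 225 - 38 ≡ 1; y = λ·(23 - 1) - 16 ≡ 4. → (1, 4)
7G: (1, 4) + (15, 20). λ = (20 - 4)/(15 - 1) ≡ 16/14 mod 31. 14⁻¹ ≡ 20 (mod 31) since 14·20 = 280 ≡ 1, so λ ≡ 10.
  x = λ² - 1 - 15 = 100 - 16 ≡ 22; y = λ·(1 - 22) - 4 ≡ 3. → (22, 3)
8G: (22, 3) + (15, 20). λ = (20 - 3)/(15 - 22) ≡ 17/24 mod 31. 24⁻¹ ≡ 22 (mod 31), so λ ≡ 2.
  x = λ² - 22 - 15 = 4 - 37 ≡ 29; y = λ·(22 - 29) - 3 ≡ 14. → (29, 14)

(29, 14)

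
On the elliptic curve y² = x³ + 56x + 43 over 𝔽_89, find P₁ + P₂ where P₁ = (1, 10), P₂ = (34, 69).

(1, 10) + (34, 69). λ = (69 - 10)/(34 - 1) ≡ 59/33 mod 89. 33⁻¹ ≡ 27 (mod 89) since 33·27 = 891 ≡ 1, so λ ≡ 80.
  x = λ² - 1 - 34 = 6400 - 35 ≡ 46; y = λ·(1 - 46) - 10 ≡ 39. → (46, 39)

(46, 39)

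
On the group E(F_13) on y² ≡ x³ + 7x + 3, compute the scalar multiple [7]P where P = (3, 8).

Double-and-add on 7 = (111)₂. Start with P = (3, 8) for the leading 1-bit.
double: tangent at (3, 8): λ = (3·3² + 7)/(2·8) ≡ 8/3. 3⁻¹ ≡ 9 (mod 13) since 3·9 = 27 ≡ 1, so λ ≡ 8·9 ≡ 7.
  x = λ² - 3 - 3 = 49 - 6 ≡ 4; y = λ·(3 - 4) - 8 ≡ 11. → (4, 11)
add P: (4, 11) + (3, 8). λ = (8 - 11)/(3 - 4) ≡ 10/12 mod 13. 12⁻¹ ≡ 12 (mod 13), so λ ≡ 3.
  x = λ² - 4 - 3 = 9 - 7 ≡ 2; y = λ·(4 - 2) - 11 ≡ 8. → (2, 8)
double: tangent at (2, 8): λ = (3·2² + 7)/(2·8) ≡ 6/3. 3⁻¹ ≡ 9 (mod 13) since 3·9 = 27 ≡ 1, so λ ≡ 6·9 ≡ 2.
  x = λ² - 2 - 2 = 4 - 4 ≡ 0; y = λ·(2 - 0) - 8 ≡ 9. → (0, 9)
add P: (0, 9) + (3, 8). λ = (8 - 9)/(3 - 0) ≡ 12/3 mod 13. 3⁻¹ ≡ 9 (mod 13) since 3·9 = 27 ≡ 1, so λ ≡ 4.
  x = λ² - 0 - 3 = 16 - 3 ≡ 0; y = λ·(0 - 0) - 9 ≡ 4. → (0, 4)

(0, 4)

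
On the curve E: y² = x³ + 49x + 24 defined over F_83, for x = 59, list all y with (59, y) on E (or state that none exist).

x³ + 49x + 24 = 208294 ≡ 47 (mod 83).
47 is a non-residue mod 83; no y exists.

none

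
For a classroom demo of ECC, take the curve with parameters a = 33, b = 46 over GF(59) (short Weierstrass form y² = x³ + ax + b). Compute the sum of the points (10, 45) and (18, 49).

(10, 45) + (18, 49). λ = (49 - 45)/(18 - 10) ≡ 4/8 mod 59. 8⁻¹ ≡ 37 (mod 59) since 8·37 = 296 ≡ 1, so λ ≡ 30.
  x = λ² - 10 - 18 = 900 - 28 ≡ 46; y = λ·(10 - 46) - 45 ≡ 55. → (46, 55)

(46, 55)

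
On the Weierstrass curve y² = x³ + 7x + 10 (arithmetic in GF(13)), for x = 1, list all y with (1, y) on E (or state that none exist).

none

x³ + 7x + 10 = 18 ≡ 5 (mod 13).
5 is a non-residue mod 13; no y exists.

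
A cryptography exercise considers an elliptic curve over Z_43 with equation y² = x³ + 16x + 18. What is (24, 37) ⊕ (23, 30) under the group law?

(24, 37) + (23, 30). λ = (30 - 37)/(23 - 24) ≡ 36/42 mod 43. 42⁻¹ ≡ 42 (mod 43) since 42·42 = 1764 ≡ 1, so λ ≡ 7.
  x = λ² - 24 - 23 = 49 - 47 ≡ 2; y = λ·(24 - 2) - 37 ≡ 31. → (2, 31)

(2, 31)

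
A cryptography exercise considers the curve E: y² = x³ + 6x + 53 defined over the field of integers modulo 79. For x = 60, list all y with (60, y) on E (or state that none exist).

x³ + 6x + 53 = 216413 ≡ 32 (mod 79).
Square roots of 32 mod 79: 36 and 43 (since 36² = 1296 ≡ 32).

36, 43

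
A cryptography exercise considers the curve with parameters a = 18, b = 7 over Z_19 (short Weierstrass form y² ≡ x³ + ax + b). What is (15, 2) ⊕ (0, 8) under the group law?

(11, 4)

(15, 2) + (0, 8). λ = (8 - 2)/(0 - 15) ≡ 6/4 mod 19. 4⁻¹ ≡ 5 (mod 19), so λ ≡ 11.
  x = λ² - 15 - 0 = 121 - 15 ≡ 11; y = λ·(15 - 11) - 2 ≡ 4. → (11, 4)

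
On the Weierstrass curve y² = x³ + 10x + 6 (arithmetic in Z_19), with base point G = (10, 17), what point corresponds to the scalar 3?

(8, 3)

Repeated addition: build up to 3G.
2G: tangent at (10, 17): λ = (3·10² + 10)/(2·17) ≡ 6/15. 15⁻¹ ≡ 14 (mod 19), so λ ≡ 6·14 ≡ 8.
  x = λ² - 10 - 10 = 64 - 20 ≡ 6; y = λ·(10 - 6) - 17 ≡ 15. → (6, 15)
3G: (6, 15) + (10, 17). λ = (17 - 15)/(10 - 6) ≡ 2/4 mod 19. 4⁻¹ ≡ 5 (mod 19), so λ ≡ 10.
  x = λ² - 6 - 10 = 100 - 16 ≡ 8; y = λ·(6 - 8) - 15 ≡ 3. → (8, 3)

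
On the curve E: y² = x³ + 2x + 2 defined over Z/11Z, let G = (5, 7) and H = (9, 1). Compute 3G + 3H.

(9, 1)

First 3G:
Repeated addition: build up to 3G.
2G: tangent at (5, 7): λ = (3·5² + 2)/(2·7) ≡ 0/3. 3⁻¹ ≡ 4 (mod 11), so λ ≡ 0·4 ≡ 0.
  x = λ² - 5 - 5 = 0 - 10 ≡ 1; y = λ·(5 - 1) - 7 ≡ 4. → (1, 4)
3G: (1, 4) + (5, 7). λ = (7 - 4)/(5 - 1) ≡ 3/4 mod 11. 4⁻¹ ≡ 3 (mod 11), so λ ≡ 9.
  x = λ² - 1 - 5 = 81 - 6 ≡ 9; y = λ·(1 - 9) - 4 ≡ 1. → (9, 1)
3G = (9, 1).
Next 3H:
Repeated addition: build up to 3H.
2H: tangent at (9, 1): λ = (3·9² + 2)/(2·1) ≡ 3/2. 2⁻¹ ≡ 6 (mod 11), so λ ≡ 3·6 ≡ 7.
  x = λ² - 9 - 9 = 49 - 18 ≡ 9; y = λ·(9 - 9) - 1 ≡ 10. → (9, 10)
3H: (9, 10) + (9, 1): same x and y₁ ≡ -y₂, so the sum is 𝒪.
3H = 𝒪.
Finally 3G + 3H:
(9, 1) + 𝒪 = (9, 1) (identity).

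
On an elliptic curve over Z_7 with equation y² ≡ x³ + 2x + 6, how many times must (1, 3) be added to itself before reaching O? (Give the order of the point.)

11

2P: tangent at (1, 3): λ = (3·1² + 2)/(2·3) ≡ 5/6. 6⁻¹ ≡ 6 (mod 7), so λ ≡ 5·6 ≡ 2.
  x = λ² - 1 - 1 = 4 - 2 ≡ 2; y = λ·(1 - 2) - 3 ≡ 2. → (2, 2)
3P: (2, 2) + (1, 3). λ = (3 - 2)/(1 - 2) ≡ 1/6 mod 7. 6⁻¹ ≡ 6 (mod 7) since 6·6 = 36 ≡ 1, so λ ≡ 6.
  x = λ² - 2 - 1 = 36 - 3 ≡ 5; y = λ·(2 - 5) - 2 ≡ 1. → (5, 1)
4P: (5, 1) + (1, 3). λ = (3 - 1)/(1 - 5) ≡ 2/3 mod 7. 3⁻¹ ≡ 5 (mod 7), so λ ≡ 3.
  x = λ² - 5 - 1 = 9 - 6 ≡ 3; y = λ·(5 - 3) - 1 ≡ 5. → (3, 5)
5P: (3, 5) + (1, 3). λ = (3 - 5)/(1 - 3) ≡ 5/5 mod 7. 5⁻¹ ≡ 3 (mod 7) since 5·3 = 15 ≡ 1, so λ ≡ 1.
  x = λ² - 3 - 1 = 1 - 4 ≡ 4; y = λ·(3 - 4) - 5 ≡ 1. → (4, 1)
6P: (4, 1) + (1, 3). λ = (3 - 1)/(1 - 4) ≡ 2/4 mod 7. 4⁻¹ ≡ 2 (mod 7) since 4·2 = 8 ≡ 1, so λ ≡ 4.
  x = λ² - 4 - 1 = 16 - 5 ≡ 4; y = λ·(4 - 4) - 1 ≡ 6. → (4, 6)
7P: (4, 6) + (1, 3). λ = (3 - 6)/(1 - 4) ≡ 4/4 mod 7. 4⁻¹ ≡ 2 (mod 7) since 4·2 = 8 ≡ 1, so λ ≡ 1.
  x = λ² - 4 - 1 = 1 - 5 ≡ 3; y = λ·(4 - 3) - 6 ≡ 2. → (3, 2)
8P: (3, 2) + (1, 3). λ = (3 - 2)/(1 - 3) ≡ 1/5 mod 7. 5⁻¹ ≡ 3 (mod 7) since 5·3 = 15 ≡ 1, so λ ≡ 3.
  x = λ² - 3 - 1 = 9 - 4 ≡ 5; y = λ·(3 - 5) - 2 ≡ 6. → (5, 6)
9P: (5, 6) + (1, 3). λ = (3 - 6)/(1 - 5) ≡ 4/3 mod 7. 3⁻¹ ≡ 5 (mod 7), so λ ≡ 6.
  x = λ² - 5 - 1 = 36 - 6 ≡ 2; y = λ·(5 - 2) - 6 ≡ 5. → (2, 5)
10P: (2, 5) + (1, 3). λ = (3 - 5)/(1 - 2) ≡ 5/6 mod 7. 6⁻¹ ≡ 6 (mod 7), so λ ≡ 2.
  x = λ² - 2 - 1 = 4 - 3 ≡ 1; y = λ·(2 - 1) - 5 ≡ 4. → (1, 4)
11P: (1, 4) + (1, 3): same x and y₁ ≡ -y₂, so the sum is O.
11P = O, so the order is 11.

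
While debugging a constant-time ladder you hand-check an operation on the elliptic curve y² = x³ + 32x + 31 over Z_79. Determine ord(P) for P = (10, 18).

9

2P: tangent at (10, 18): λ = (3·10² + 32)/(2·18) ≡ 16/36. 36⁻¹ ≡ 11 (mod 79), so λ ≡ 16·11 ≡ 18.
  x = λ² - 10 - 10 = 324 - 20 ≡ 67; y = λ·(10 - 67) - 18 ≡ 62. → (67, 62)
3P: (67, 62) + (10, 18). λ = (18 - 62)/(10 - 67) ≡ 35/22 mod 79. 22⁻¹ ≡ 18 (mod 79), so λ ≡ 77.
  x = λ² - 67 - 10 = 5929 - 77 ≡ 6; y = λ·(67 - 6) - 62 ≡ 53. → (6, 53)
4P: (6, 53) + (10, 18). λ = (18 - 53)/(10 - 6) ≡ 44/4 mod 79. 4⁻¹ ≡ 20 (mod 79), so λ ≡ 11.
  x = λ² - 6 - 10 = 121 - 16 ≡ 26; y = λ·(6 - 26) - 53 ≡ 43. → (26, 43)
5P: (26, 43) + (10, 18). λ = (18 - 43)/(10 - 26) ≡ 54/63 mod 79. 63⁻¹ ≡ 74 (mod 79), so λ ≡ 46.
  x = λ² - 26 - 10 = 2116 - 36 ≡ 26; y = λ·(26 - 26) - 43 ≡ 36. → (26, 36)
6P: (26, 36) + (10, 18). λ = (18 - 36)/(10 - 26) ≡ 61/63 mod 79. 63⁻¹ ≡ 74 (mod 79), so λ ≡ 11.
  x = λ² - 26 - 10 = 121 - 36 ≡ 6; y = λ·(26 - 6) - 36 ≡ 26. → (6, 26)
7P: (6, 26) + (10, 18). λ = (18 - 26)/(10 - 6) ≡ 71/4 mod 79. 4⁻¹ ≡ 20 (mod 79) since 4·20 = 80 ≡ 1, so λ ≡ 77.
  x = λ² - 6 - 10 = 5929 - 16 ≡ 67; y = λ·(6 - 67) - 26 ≡ 17. → (67, 17)
8P: (67, 17) + (10, 18). λ = (18 - 17)/(10 - 67) ≡ 1/22 mod 79. 22⁻¹ ≡ 18 (mod 79) since 22·18 = 396 ≡ 1, so λ ≡ 18.
  x = λ² - 67 - 10 = 324 - 77 ≡ 10; y = λ·(67 - 10) - 17 ≡ 61. → (10, 61)
9P: (10, 61) + (10, 18): same x and y₁ ≡ -y₂, so the sum is O.
9P = O, so the order is 9.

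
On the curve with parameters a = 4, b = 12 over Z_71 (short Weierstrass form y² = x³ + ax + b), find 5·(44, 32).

(61, 26)

Write P = (44, 32).
Double-and-add on 5 = (101)₂. Start with P = (44, 32) for the leading 1-bit.
double: tangent at (44, 32): λ = (3·44² + 4)/(2·32) ≡ 61/64. 64⁻¹ ≡ 10 (mod 71), so λ ≡ 61·10 ≡ 42.
  x = λ² - 44 - 44 = 1764 - 88 ≡ 43; y = λ·(44 - 43) - 32 ≡ 10. → (43, 10)
double: tangent at (43, 10): λ = (3·43² + 4)/(2·10) ≡ 13/20. 20⁻¹ ≡ 32 (mod 71) since 20·32 = 640 ≡ 1, so λ ≡ 13·32 ≡ 61.
  x = λ² - 43 - 43 = 3721 - 86 ≡ 14; y = λ·(43 - 14) - 10 ≡ 55. → (14, 55)
add P: (14, 55) + (44, 32). λ = (32 - 55)/(44 - 14) ≡ 48/30 mod 71. 30⁻¹ ≡ 45 (mod 71), so λ ≡ 30.
  x = λ² - 14 - 44 = 900 - 58 ≡ 61; y = λ·(14 - 61) - 55 ≡ 26. → (61, 26)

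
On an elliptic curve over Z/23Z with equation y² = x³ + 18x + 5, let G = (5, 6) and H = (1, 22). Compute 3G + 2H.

(20, 19)

First 3G:
Repeated addition: build up to 3G.
2G: tangent at (5, 6): λ = (3·5² + 18)/(2·6) ≡ 1/12. 12⁻¹ ≡ 2 (mod 23), so λ ≡ 1·2 ≡ 2.
  x = λ² - 5 - 5 = 4 - 10 ≡ 17; y = λ·(5 - 17) - 6 ≡ 16. → (17, 16)
3G: (17, 16) + (5, 6). λ = (6 - 16)/(5 - 17) ≡ 13/11 mod 23. 11⁻¹ ≡ 21 (mod 23), so λ ≡ 20.
  x = λ² - 17 - 5 = 400 - 22 ≡ 10; y = λ·(17 - 10) - 16 ≡ 9. → (10, 9)
3G = (10, 9).
Next 2H:
Repeated addition: build up to 2H.
2H: tangent at (1, 22): λ = (3·1² + 18)/(2·22) ≡ 21/21. 21⁻¹ ≡ 11 (mod 23), so λ ≡ 21·11 ≡ 1.
  x = λ² - 1 - 1 = 1 - 2 ≡ 22; y = λ·(1 - 22) - 22 ≡ 3. → (22, 3)
2H = (22, 3).
Finally 3G + 2H:
(10, 9) + (22, 3). λ = (3 - 9)/(22 - 10) ≡ 17/12 mod 23. 12⁻¹ ≡ 2 (mod 23), so λ ≡ 11.
  x = λ² - 10 - 22 = 121 - 32 ≡ 20; y = λ·(10 - 20) - 9 ≡ 19. → (20, 19)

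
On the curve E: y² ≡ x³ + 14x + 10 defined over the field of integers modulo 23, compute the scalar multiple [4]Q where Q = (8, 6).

O

Double-and-add on 4 = (100)₂. Start with Q = (8, 6) for the leading 1-bit.
double: tangent at (8, 6): λ = (3·8² + 14)/(2·6) ≡ 22/12. 12⁻¹ ≡ 2 (mod 23) since 12·2 = 24 ≡ 1, so λ ≡ 22·2 ≡ 21.
  x = λ² - 8 - 8 = 441 - 16 ≡ 11; y = λ·(8 - 11) - 6 ≡ 0. → (11, 0)
double: (11, 0) + (11, 0): same x and y₁ ≡ -y₂, so the sum is the point at infinity.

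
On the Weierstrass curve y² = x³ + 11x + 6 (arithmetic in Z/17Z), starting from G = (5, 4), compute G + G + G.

(9, 16)

Repeated addition: build up to 3G.
2G: tangent at (5, 4): λ = (3·5² + 11)/(2·4) ≡ 1/8. 8⁻¹ ≡ 15 (mod 17), so λ ≡ 1·15 ≡ 15.
  x = λ² - 5 - 5 = 225 - 10 ≡ 11; y = λ·(5 - 11) - 4 ≡ 8. → (11, 8)
3G: (11, 8) + (5, 4). λ = (4 - 8)/(5 - 11) ≡ 13/11 mod 17. 11⁻¹ ≡ 14 (mod 17), so λ ≡ 12.
  x = λ² - 11 - 5 = 144 - 16 ≡ 9; y = λ·(11 - 9) - 8 ≡ 16. → (9, 16)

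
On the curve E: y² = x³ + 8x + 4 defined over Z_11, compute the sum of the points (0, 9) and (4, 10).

(0, 9) + (4, 10). λ = (10 - 9)/(4 - 0) ≡ 1/4 mod 11. 4⁻¹ ≡ 3 (mod 11) since 4·3 = 12 ≡ 1, so λ ≡ 3.
  x = λ² - 0 - 4 = 9 - 4 ≡ 5; y = λ·(0 - 5) - 9 ≡ 9. → (5, 9)

(5, 9)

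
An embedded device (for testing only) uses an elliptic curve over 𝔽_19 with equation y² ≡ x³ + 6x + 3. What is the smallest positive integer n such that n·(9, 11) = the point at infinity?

12

2P: tangent at (9, 11): λ = (3·9² + 6)/(2·11) ≡ 2/3. 3⁻¹ ≡ 13 (mod 19), so λ ≡ 2·13 ≡ 7.
  x = λ² - 9 - 9 = 49 - 18 ≡ 12; y = λ·(9 - 12) - 11 ≡ 6. → (12, 6)
3P: (12, 6) + (9, 11). λ = (11 - 6)/(9 - 12) ≡ 5/16 mod 19. 16⁻¹ ≡ 6 (mod 19), so λ ≡ 11.
  x = λ² - 12 - 9 = 121 - 21 ≡ 5; y = λ·(12 - 5) - 6 ≡ 14. → (5, 14)
4P: (5, 14) + (9, 11). λ = (11 - 14)/(9 - 5) ≡ 16/4 mod 19. 4⁻¹ ≡ 5 (mod 19), so λ ≡ 4.
  x = λ² - 5 - 9 = 16 - 14 ≡ 2; y = λ·(5 - 2) - 14 ≡ 17. → (2, 17)
5P: (2, 17) + (9, 11). λ = (11 - 17)/(9 - 2) ≡ 13/7 mod 19. 7⁻¹ ≡ 11 (mod 19), so λ ≡ 10.
  x = λ² - 2 - 9 = 100 - 11 ≡ 13; y = λ·(2 - 13) - 17 ≡ 6. → (13, 6)
6P: (13, 6) + (9, 11). λ = (11 - 6)/(9 - 13) ≡ 5/15 mod 19. 15⁻¹ ≡ 14 (mod 19) since 15·14 = 210 ≡ 1, so λ ≡ 13.
  x = λ² - 13 - 9 = 169 - 22 ≡ 14; y = λ·(13 - 14) - 6 ≡ 0. → (14, 0)
7P: (14, 0) + (9, 11). λ = (11 - 0)/(9 - 14) ≡ 11/14 mod 19. 14⁻¹ ≡ 15 (mod 19) since 14·15 = 210 ≡ 1, so λ ≡ 13.
  x = λ² - 14 - 9 = 169 - 23 ≡ 13; y = λ·(14 - 13) - 0 ≡ 13. → (13, 13)
8P: (13, 13) + (9, 11). λ = (11 - 13)/(9 - 13) ≡ 17/15 mod 19. 15⁻¹ ≡ 14 (mod 19), so λ ≡ 10.
  x = λ² - 13 - 9 = 100 - 22 ≡ 2; y = λ·(13 - 2) - 13 ≡ 2. → (2, 2)
9P: (2, 2) + (9, 11). λ = (11 - 2)/(9 - 2) ≡ 9/7 mod 19. 7⁻¹ ≡ 11 (mod 19) since 7·11 = 77 ≡ 1, so λ ≡ 4.
  x = λ² - 2 - 9 = 16 - 11 ≡ 5; y = λ·(2 - 5) - 2 ≡ 5. → (5, 5)
10P: (5, 5) + (9, 11). λ = (11 - 5)/(9 - 5) ≡ 6/4 mod 19. 4⁻¹ ≡ 5 (mod 19) since 4·5 = 20 ≡ 1, so λ ≡ 11.
  x = λ² - 5 - 9 = 121 - 14 ≡ 12; y = λ·(5 - 12) - 5 ≡ 13. → (12, 13)
11P: (12, 13) + (9, 11). λ = (11 - 13)/(9 - 12) ≡ 17/16 mod 19. 16⁻¹ ≡ 6 (mod 19), so λ ≡ 7.
  x = λ² - 12 - 9 = 49 - 21 ≡ 9; y = λ·(12 - 9) - 13 ≡ 8. → (9, 8)
12P: (9, 8) + (9, 11): same x and y₁ ≡ -y₂, so the sum is the point at infinity.
12P = the point at infinity, so the order is 12.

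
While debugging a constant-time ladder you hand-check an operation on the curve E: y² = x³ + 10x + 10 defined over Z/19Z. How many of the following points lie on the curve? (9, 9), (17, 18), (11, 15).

1

(9, 9): 9² ≡ 5, rhs ≡ 12 → off.
(17, 18): 18² ≡ 1, rhs ≡ 1 → on.
(11, 15): 15² ≡ 16, rhs ≡ 7 → off.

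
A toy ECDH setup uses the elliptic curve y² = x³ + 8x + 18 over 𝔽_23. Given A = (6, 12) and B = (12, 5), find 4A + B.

First 4A:
Double-and-add on 4 = (100)₂. Start with A = (6, 12) for the leading 1-bit.
double: tangent at (6, 12): λ = (3·6² + 8)/(2·12) ≡ 1/1. 1⁻¹ ≡ 1 (mod 23), so λ ≡ 1·1 ≡ 1.
  x = λ² - 6 - 6 = 1 - 12 ≡ 12; y = λ·(6 - 12) - 12 ≡ 5. → (12, 5)
double: tangent at (12, 5): λ = (3·12² + 8)/(2·5) ≡ 3/10. 10⁻¹ ≡ 7 (mod 23) since 10·7 = 70 ≡ 1, so λ ≡ 3·7 ≡ 21.
  x = λ² - 12 - 12 = 441 - 24 ≡ 3; y = λ·(12 - 3) - 5 ≡ 0. → (3, 0)
4A = (3, 0).
Finally 4A + B:
(3, 0) + (12, 5). λ = (5 - 0)/(12 - 3) ≡ 5/9 mod 23. 9⁻¹ ≡ 18 (mod 23) since 9·18 = 162 ≡ 1, so λ ≡ 21.
  x = λ² - 3 - 12 = 441 - 15 ≡ 12; y = λ·(3 - 12) - 0 ≡ 18. → (12, 18)

(12, 18)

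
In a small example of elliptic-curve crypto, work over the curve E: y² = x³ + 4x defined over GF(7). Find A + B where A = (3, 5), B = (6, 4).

(3, 5) + (6, 4). λ = (4 - 5)/(6 - 3) ≡ 6/3 mod 7. 3⁻¹ ≡ 5 (mod 7), so λ ≡ 2.
  x = λ² - 3 - 6 = 4 - 9 ≡ 2; y = λ·(3 - 2) - 5 ≡ 4. → (2, 4)

(2, 4)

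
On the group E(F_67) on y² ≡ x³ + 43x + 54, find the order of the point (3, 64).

2P: tangent at (3, 64): λ = (3·3² + 43)/(2·64) ≡ 3/61. 61⁻¹ ≡ 11 (mod 67), so λ ≡ 3·11 ≡ 33.
  x = λ² - 3 - 3 = 1089 - 6 ≡ 11; y = λ·(3 - 11) - 64 ≡ 7. → (11, 7)
3P: (11, 7) + (3, 64). λ = (64 - 7)/(3 - 11) ≡ 57/59 mod 67. 59⁻¹ ≡ 25 (mod 67) since 59·25 = 1475 ≡ 1, so λ ≡ 18.
  x = λ² - 11 - 3 = 324 - 14 ≡ 42; y = λ·(11 - 42) - 7 ≡ 38. → (42, 38)
4P: (42, 38) + (3, 64). λ = (64 - 38)/(3 - 42) ≡ 26/28 mod 67. 28⁻¹ ≡ 12 (mod 67), so λ ≡ 44.
  x = λ² - 42 - 3 = 1936 - 45 ≡ 15; y = λ·(42 - 15) - 38 ≡ 11. → (15, 11)
5P: (15, 11) + (3, 64). λ = (64 - 11)/(3 - 15) ≡ 53/55 mod 67. 55⁻¹ ≡ 39 (mod 67), so λ ≡ 57.
  x = λ² - 15 - 3 = 3249 - 18 ≡ 15; y = λ·(15 - 15) - 11 ≡ 56. → (15, 56)
6P: (15, 56) + (3, 64). λ = (64 - 56)/(3 - 15) ≡ 8/55 mod 67. 55⁻¹ ≡ 39 (mod 67), so λ ≡ 44.
  x = λ² - 15 - 3 = 1936 - 18 ≡ 42; y = λ·(15 - 42) - 56 ≡ 29. → (42, 29)
7P: (42, 29) + (3, 64). λ = (64 - 29)/(3 - 42) ≡ 35/28 mod 67. 28⁻¹ ≡ 12 (mod 67), so λ ≡ 18.
  x = λ² - 42 - 3 = 324 - 45 ≡ 11; y = λ·(42 - 11) - 29 ≡ 60. → (11, 60)
8P: (11, 60) + (3, 64). λ = (64 - 60)/(3 - 11) ≡ 4/59 mod 67. 59⁻¹ ≡ 25 (mod 67), so λ ≡ 33.
  x = λ² - 11 - 3 = 1089 - 14 ≡ 3; y = λ·(11 - 3) - 60 ≡ 3. → (3, 3)
9P: (3, 3) + (3, 64): same x and y₁ ≡ -y₂, so the sum is 𝒪.
9P = 𝒪, so the order is 9.

9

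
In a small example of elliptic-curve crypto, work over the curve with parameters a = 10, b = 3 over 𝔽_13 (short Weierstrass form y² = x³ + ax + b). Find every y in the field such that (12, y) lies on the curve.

none

x³ + 10x + 3 = 1851 ≡ 5 (mod 13).
5 is a non-residue mod 13; no y exists.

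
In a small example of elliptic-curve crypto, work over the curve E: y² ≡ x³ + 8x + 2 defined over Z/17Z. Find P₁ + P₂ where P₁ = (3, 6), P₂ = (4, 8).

(14, 6)

(3, 6) + (4, 8). λ = (8 - 6)/(4 - 3) ≡ 2/1 mod 17. 1⁻¹ ≡ 1 (mod 17) since 1·1 = 1 ≡ 1, so λ ≡ 2.
  x = λ² - 3 - 4 = 4 - 7 ≡ 14; y = λ·(3 - 14) - 6 ≡ 6. → (14, 6)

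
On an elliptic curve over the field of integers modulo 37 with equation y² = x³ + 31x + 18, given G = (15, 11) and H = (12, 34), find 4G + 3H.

(4, 24)

First 4G:
Repeated addition: build up to 4G.
2G: tangent at (15, 11): λ = (3·15² + 31)/(2·11) ≡ 3/22. 22⁻¹ ≡ 32 (mod 37), so λ ≡ 3·32 ≡ 22.
  x = λ² - 15 - 15 = 484 - 30 ≡ 10; y = λ·(15 - 10) - 11 ≡ 25. → (10, 25)
3G: (10, 25) + (15, 11). λ = (11 - 25)/(15 - 10) ≡ 23/5 mod 37. 5⁻¹ ≡ 15 (mod 37) since 5·15 = 75 ≡ 1, so λ ≡ 12.
  x = λ² - 10 - 15 = 144 - 25 ≡ 8; y = λ·(10 - 8) - 25 ≡ 36. → (8, 36)
4G: (8, 36) + (15, 11). λ = (11 - 36)/(15 - 8) ≡ 12/7 mod 37. 7⁻¹ ≡ 16 (mod 37), so λ ≡ 7.
  x = λ² - 8 - 15 = 49 - 23 ≡ 26; y = λ·(8 - 26) - 36 ≡ 23. → (26, 23)
4G = (26, 23).
Next 3H:
Repeated addition: build up to 3H.
2H: tangent at (12, 34): λ = (3·12² + 31)/(2·34) ≡ 19/31. 31⁻¹ ≡ 6 (mod 37), so λ ≡ 19·6 ≡ 3.
  x = λ² - 12 - 12 = 9 - 24 ≡ 22; y = λ·(12 - 22) - 34 ≡ 10. → (22, 10)
3H: (22, 10) + (12, 34). λ = (34 - 10)/(12 - 22) ≡ 24/27 mod 37. 27⁻¹ ≡ 11 (mod 37), so λ ≡ 5.
  x = λ² - 22 - 12 = 25 - 34 ≡ 28; y = λ·(22 - 28) - 10 ≡ 34. → (28, 34)
3H = (28, 34).
Finally 4G + 3H:
(26, 23) + (28, 34). λ = (34 - 23)/(28 - 26) ≡ 11/2 mod 37. 2⁻¹ ≡ 19 (mod 37), so λ ≡ 24.
  x = λ² - 26 - 28 = 576 - 54 ≡ 4; y = λ·(26 - 4) - 23 ≡ 24. → (4, 24)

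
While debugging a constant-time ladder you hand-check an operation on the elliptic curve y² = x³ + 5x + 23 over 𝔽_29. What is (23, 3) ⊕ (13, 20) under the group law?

(13, 9)

(23, 3) + (13, 20). λ = (20 - 3)/(13 - 23) ≡ 17/19 mod 29. 19⁻¹ ≡ 26 (mod 29) since 19·26 = 494 ≡ 1, so λ ≡ 7.
  x = λ² - 23 - 13 = 49 - 36 ≡ 13; y = λ·(23 - 13) - 3 ≡ 9. → (13, 9)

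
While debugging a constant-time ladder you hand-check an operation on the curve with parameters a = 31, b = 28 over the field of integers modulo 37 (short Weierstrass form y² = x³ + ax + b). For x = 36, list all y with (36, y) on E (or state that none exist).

12, 25

x³ + 31x + 28 = 47800 ≡ 33 (mod 37).
Square roots of 33 mod 37: 12 and 25 (since 12² = 144 ≡ 33).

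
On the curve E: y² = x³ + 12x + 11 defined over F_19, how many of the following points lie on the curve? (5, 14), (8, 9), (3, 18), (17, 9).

1

(5, 14): 14² ≡ 6, rhs ≡ 6 → on.
(8, 9): 9² ≡ 5, rhs ≡ 11 → off.
(3, 18): 18² ≡ 1, rhs ≡ 17 → off.
(17, 9): 9² ≡ 5, rhs ≡ 17 → off.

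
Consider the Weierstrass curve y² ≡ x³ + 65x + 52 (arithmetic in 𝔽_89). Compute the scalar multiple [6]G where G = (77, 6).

Double-and-add on 6 = (110)₂. Start with G = (77, 6) for the leading 1-bit.
double: tangent at (77, 6): λ = (3·77² + 65)/(2·6) ≡ 52/12. 12⁻¹ ≡ 52 (mod 89), so λ ≡ 52·52 ≡ 34.
  x = λ² - 77 - 77 = 1156 - 154 ≡ 23; y = λ·(77 - 23) - 6 ≡ 50. → (23, 50)
add G: (23, 50) + (77, 6). λ = (6 - 50)/(77 - 23) ≡ 45/54 mod 89. 54⁻¹ ≡ 61 (mod 89) since 54·61 = 3294 ≡ 1, so λ ≡ 75.
  x = λ² - 23 - 77 = 5625 - 100 ≡ 7; y = λ·(23 - 7) - 50 ≡ 82. → (7, 82)
double: tangent at (7, 82): λ = (3·7² + 65)/(2·82) ≡ 34/75. 75⁻¹ ≡ 19 (mod 89) since 75·19 = 1425 ≡ 1, so λ ≡ 34·19 ≡ 23.
  x = λ² - 7 - 7 = 529 - 14 ≡ 70; y = λ·(7 - 70) - 82 ≡ 71. → (70, 71)

(70, 71)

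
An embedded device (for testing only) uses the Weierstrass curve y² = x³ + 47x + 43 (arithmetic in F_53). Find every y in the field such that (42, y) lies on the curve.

x³ + 47x + 43 = 76105 ≡ 50 (mod 53).
50 is a non-residue mod 53; no y exists.

none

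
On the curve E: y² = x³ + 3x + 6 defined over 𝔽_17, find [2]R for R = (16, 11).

tangent at (16, 11): λ = (3·16² + 3)/(2·11) ≡ 6/5. 5⁻¹ ≡ 7 (mod 17), so λ ≡ 6·7 ≡ 8.
  x = λ² - 16 - 16 = 64 - 32 ≡ 15; y = λ·(16 - 15) - 11 ≡ 14. → (15, 14)

(15, 14)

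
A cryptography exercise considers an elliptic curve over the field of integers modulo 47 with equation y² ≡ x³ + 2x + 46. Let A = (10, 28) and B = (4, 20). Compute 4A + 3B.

(45, 38)

First 4A:
Repeated addition: build up to 4A.
2A: tangent at (10, 28): λ = (3·10² + 2)/(2·28) ≡ 20/9. 9⁻¹ ≡ 21 (mod 47) since 9·21 = 189 ≡ 1, so λ ≡ 20·21 ≡ 44.
  x = λ² - 10 - 10 = 1936 - 20 ≡ 36; y = λ·(10 - 36) - 28 ≡ 3. → (36, 3)
3A: (36, 3) + (10, 28). λ = (28 - 3)/(10 - 36) ≡ 25/21 mod 47. 21⁻¹ ≡ 9 (mod 47) since 21·9 = 189 ≡ 1, so λ ≡ 37.
  x = λ² - 36 - 10 = 1369 - 46 ≡ 7; y = λ·(36 - 7) - 3 ≡ 36. → (7, 36)
4A: (7, 36) + (10, 28). λ = (28 - 36)/(10 - 7) ≡ 39/3 mod 47. 3⁻¹ ≡ 16 (mod 47) since 3·16 = 48 ≡ 1, so λ ≡ 13.
  x = λ² - 7 - 10 = 169 - 17 ≡ 11; y = λ·(7 - 11) - 36 ≡ 6. → (11, 6)
4A = (11, 6).
Next 3B:
Repeated addition: build up to 3B.
2B: tangent at (4, 20): λ = (3·4² + 2)/(2·20) ≡ 3/40. 40⁻¹ ≡ 20 (mod 47), so λ ≡ 3·20 ≡ 13.
  x = λ² - 4 - 4 = 169 - 8 ≡ 20; y = λ·(4 - 20) - 20 ≡ 7. → (20, 7)
3B: (20, 7) + (4, 20). λ = (20 - 7)/(4 - 20) ≡ 13/31 mod 47. 31⁻¹ ≡ 44 (mod 47), so λ ≡ 8.
  x = λ² - 20 - 4 = 64 - 24 ≡ 40; y = λ·(20 - 40) - 7 ≡ 21. → (40, 21)
3B = (40, 21).
Finally 4A + 3B:
(11, 6) + (40, 21). λ = (21 - 6)/(40 - 11) ≡ 15/29 mod 47. 29⁻¹ ≡ 13 (mod 47) since 29·13 = 377 ≡ 1, so λ ≡ 7.
  x = λ² - 11 - 40 = 49 - 51 ≡ 45; y = λ·(11 - 45) - 6 ≡ 38. → (45, 38)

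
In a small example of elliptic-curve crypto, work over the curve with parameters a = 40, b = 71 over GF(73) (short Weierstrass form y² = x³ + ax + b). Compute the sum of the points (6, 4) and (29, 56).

(6, 4) + (29, 56). λ = (56 - 4)/(29 - 6) ≡ 52/23 mod 73. 23⁻¹ ≡ 54 (mod 73), so λ ≡ 34.
  x = λ² - 6 - 29 = 1156 - 35 ≡ 26; y = λ·(6 - 26) - 4 ≡ 46. → (26, 46)

(26, 46)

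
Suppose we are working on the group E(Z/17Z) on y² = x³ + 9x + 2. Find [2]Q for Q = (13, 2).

tangent at (13, 2): λ = (3·13² + 9)/(2·2) ≡ 6/4. 4⁻¹ ≡ 13 (mod 17), so λ ≡ 6·13 ≡ 10.
  x = λ² - 13 - 13 = 100 - 26 ≡ 6; y = λ·(13 - 6) - 2 ≡ 0. → (6, 0)

(6, 0)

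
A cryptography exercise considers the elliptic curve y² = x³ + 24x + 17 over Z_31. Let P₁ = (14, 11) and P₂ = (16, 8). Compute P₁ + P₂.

(11, 0)

(14, 11) + (16, 8). λ = (8 - 11)/(16 - 14) ≡ 28/2 mod 31. 2⁻¹ ≡ 16 (mod 31) since 2·16 = 32 ≡ 1, so λ ≡ 14.
  x = λ² - 14 - 16 = 196 - 30 ≡ 11; y = λ·(14 - 11) - 11 ≡ 0. → (11, 0)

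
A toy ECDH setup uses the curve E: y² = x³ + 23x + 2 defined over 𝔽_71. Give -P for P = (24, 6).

-(24, 6) = (24, -6 mod 71) = (24, 65).

(24, 65)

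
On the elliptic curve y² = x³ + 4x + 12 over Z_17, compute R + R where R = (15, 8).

(5, 2)

tangent at (15, 8): λ = (3·15² + 4)/(2·8) ≡ 16/16. 16⁻¹ ≡ 16 (mod 17), so λ ≡ 16·16 ≡ 1.
  x = λ² - 15 - 15 = 1 - 30 ≡ 5; y = λ·(15 - 5) - 8 ≡ 2. → (5, 2)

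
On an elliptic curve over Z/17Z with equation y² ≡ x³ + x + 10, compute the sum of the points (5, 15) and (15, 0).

(5, 15) + (15, 0). λ = (0 - 15)/(15 - 5) ≡ 2/10 mod 17. 10⁻¹ ≡ 12 (mod 17), so λ ≡ 7.
  x = λ² - 5 - 15 = 49 - 20 ≡ 12; y = λ·(5 - 12) - 15 ≡ 4. → (12, 4)

(12, 4)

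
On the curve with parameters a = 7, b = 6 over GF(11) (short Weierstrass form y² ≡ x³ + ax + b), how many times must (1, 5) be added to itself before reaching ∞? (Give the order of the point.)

8

2P: tangent at (1, 5): λ = (3·1² + 7)/(2·5) ≡ 10/10. 10⁻¹ ≡ 10 (mod 11) since 10·10 = 100 ≡ 1, so λ ≡ 10·10 ≡ 1.
  x = λ² - 1 - 1 = 1 - 2 ≡ 10; y = λ·(1 - 10) - 5 ≡ 8. → (10, 8)
3P: (10, 8) + (1, 5). λ = (5 - 8)/(1 - 10) ≡ 8/2 mod 11. 2⁻¹ ≡ 6 (mod 11), so λ ≡ 4.
  x = λ² - 10 - 1 = 16 - 11 ≡ 5; y = λ·(10 - 5) - 8 ≡ 1. → (5, 1)
4P: (5, 1) + (1, 5). λ = (5 - 1)/(1 - 5) ≡ 4/7 mod 11. 7⁻¹ ≡ 8 (mod 11), so λ ≡ 10.
  x = λ² - 5 - 1 = 100 - 6 ≡ 6; y = λ·(5 - 6) - 1 ≡ 0. → (6, 0)
5P: (6, 0) + (1, 5). λ = (5 - 0)/(1 - 6) ≡ 5/6 mod 11. 6⁻¹ ≡ 2 (mod 11), so λ ≡ 10.
  x = λ² - 6 - 1 = 100 - 7 ≡ 5; y = λ·(6 - 5) - 0 ≡ 10. → (5, 10)
6P: (5, 10) + (1, 5). λ = (5 - 10)/(1 - 5) ≡ 6/7 mod 11. 7⁻¹ ≡ 8 (mod 11), so λ ≡ 4.
  x = λ² - 5 - 1 = 16 - 6 ≡ 10; y = λ·(5 - 10) - 10 ≡ 3. → (10, 3)
7P: (10, 3) + (1, 5). λ = (5 - 3)/(1 - 10) ≡ 2/2 mod 11. 2⁻¹ ≡ 6 (mod 11) since 2·6 = 12 ≡ 1, so λ ≡ 1.
  x = λ² - 10 - 1 = 1 - 11 ≡ 1; y = λ·(10 - 1) - 3 ≡ 6. → (1, 6)
8P: (1, 6) + (1, 5): same x and y₁ ≡ -y₂, so the sum is ∞.
8P = ∞, so the order is 8.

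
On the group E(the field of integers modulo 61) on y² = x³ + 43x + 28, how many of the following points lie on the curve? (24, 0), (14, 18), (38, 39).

2

(24, 0): 0² ≡ 0, rhs ≡ 0 → on.
(14, 18): 18² ≡ 19, rhs ≡ 19 → on.
(38, 39): 39² ≡ 57, rhs ≡ 48 → off.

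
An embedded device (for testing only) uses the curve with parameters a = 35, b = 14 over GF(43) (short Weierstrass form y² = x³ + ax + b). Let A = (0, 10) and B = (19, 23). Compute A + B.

(0, 10) + (19, 23). λ = (23 - 10)/(19 - 0) ≡ 13/19 mod 43. 19⁻¹ ≡ 34 (mod 43) since 19·34 = 646 ≡ 1, so λ ≡ 12.
  x = λ² - 0 - 19 = 144 - 19 ≡ 39; y = λ·(0 - 39) - 10 ≡ 38. → (39, 38)

(39, 38)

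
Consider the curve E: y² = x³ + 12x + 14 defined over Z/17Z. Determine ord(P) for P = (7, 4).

7

2P: tangent at (7, 4): λ = (3·7² + 12)/(2·4) ≡ 6/8. 8⁻¹ ≡ 15 (mod 17), so λ ≡ 6·15 ≡ 5.
  x = λ² - 7 - 7 = 25 - 14 ≡ 11; y = λ·(7 - 11) - 4 ≡ 10. → (11, 10)
3P: (11, 10) + (7, 4). λ = (4 - 10)/(7 - 11) ≡ 11/13 mod 17. 13⁻¹ ≡ 4 (mod 17) since 13·4 = 52 ≡ 1, so λ ≡ 10.
  x = λ² - 11 - 7 = 100 - 18 ≡ 14; y = λ·(11 - 14) - 10 ≡ 11. → (14, 11)
4P: (14, 11) + (7, 4). λ = (4 - 11)/(7 - 14) ≡ 10/10 mod 17. 10⁻¹ ≡ 12 (mod 17) since 10·12 = 120 ≡ 1, so λ ≡ 1.
  x = λ² - 14 - 7 = 1 - 21 ≡ 14; y = λ·(14 - 14) - 11 ≡ 6. → (14, 6)
5P: (14, 6) + (7, 4). λ = (4 - 6)/(7 - 14) ≡ 15/10 mod 17. 10⁻¹ ≡ 12 (mod 17), so λ ≡ 10.
  x = λ² - 14 - 7 = 100 - 21 ≡ 11; y = λ·(14 - 11) - 6 ≡ 7. → (11, 7)
6P: (11, 7) + (7, 4). λ = (4 - 7)/(7 - 11) ≡ 14/13 mod 17. 13⁻¹ ≡ 4 (mod 17), so λ ≡ 5.
  x = λ² - 11 - 7 = 25 - 18 ≡ 7; y = λ·(11 - 7) - 7 ≡ 13. → (7, 13)
7P: (7, 13) + (7, 4): same x and y₁ ≡ -y₂, so the sum is O.
7P = O, so the order is 7.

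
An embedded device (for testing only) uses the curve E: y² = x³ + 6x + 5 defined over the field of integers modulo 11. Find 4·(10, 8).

(2, 5)

Write P = (10, 8).
Double-and-add on 4 = (100)₂. Start with P = (10, 8) for the leading 1-bit.
double: tangent at (10, 8): λ = (3·10² + 6)/(2·8) ≡ 9/5. 5⁻¹ ≡ 9 (mod 11) since 5·9 = 45 ≡ 1, so λ ≡ 9·9 ≡ 4.
  x = λ² - 10 - 10 = 16 - 20 ≡ 7; y = λ·(10 - 7) - 8 ≡ 4. → (7, 4)
double: tangent at (7, 4): λ = (3·7² + 6)/(2·4) ≡ 10/8. 8⁻¹ ≡ 7 (mod 11), so λ ≡ 10·7 ≡ 4.
  x = λ² - 7 - 7 = 16 - 14 ≡ 2; y = λ·(7 - 2) - 4 ≡ 5. → (2, 5)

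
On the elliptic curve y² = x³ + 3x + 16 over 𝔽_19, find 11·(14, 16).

(14, 16)

Write G = (14, 16).
Repeated addition: build up to 11G.
2G: tangent at (14, 16): λ = (3·14² + 3)/(2·16) ≡ 2/13. 13⁻¹ ≡ 3 (mod 19) since 13·3 = 39 ≡ 1, so λ ≡ 2·3 ≡ 6.
  x = λ² - 14 - 14 = 36 - 28 ≡ 8; y = λ·(14 - 8) - 16 ≡ 1. → (8, 1)
3G: (8, 1) + (14, 16). λ = (16 - 1)/(14 - 8) ≡ 15/6 mod 19. 6⁻¹ ≡ 16 (mod 19) since 6·16 = 96 ≡ 1, so λ ≡ 12.
  x = λ² - 8 - 14 = 144 - 22 ≡ 8; y = λ·(8 - 8) - 1 ≡ 18. → (8, 18)
4G: (8, 18) + (14, 16). λ = (16 - 18)/(14 - 8) ≡ 17/6 mod 19. 6⁻¹ ≡ 16 (mod 19), so λ ≡ 6.
  x = λ² - 8 - 14 = 36 - 22 ≡ 14; y = λ·(8 - 14) - 18 ≡ 3. → (14, 3)
5G: (14, 3) + (14, 16): same x and y₁ ≡ -y₂, so the sum is O.
6G: O + (14, 16) = (14, 16) (identity).
7G: tangent at (14, 16): λ = (3·14² + 3)/(2·16) ≡ 2/13. 13⁻¹ ≡ 3 (mod 19), so λ ≡ 2·3 ≡ 6.
  x = λ² - 14 - 14 = 36 - 28 ≡ 8; y = λ·(14 - 8) - 16 ≡ 1. → (8, 1)
8G: (8, 1) + (14, 16). λ = (16 - 1)/(14 - 8) ≡ 15/6 mod 19. 6⁻¹ ≡ 16 (mod 19), so λ ≡ 12.
  x = λ² - 8 - 14 = 144 - 22 ≡ 8; y = λ·(8 - 8) - 1 ≡ 18. → (8, 18)
9G: (8, 18) + (14, 16). λ = (16 - 18)/(14 - 8) ≡ 17/6 mod 19. 6⁻¹ ≡ 16 (mod 19) since 6·16 = 96 ≡ 1, so λ ≡ 6.
  x = λ² - 8 - 14 = 36 - 22 ≡ 14; y = λ·(8 - 14) - 18 ≡ 3. → (14, 3)
10G: (14, 3) + (14, 16): same x and y₁ ≡ -y₂, so the sum is O.
11G: O + (14, 16) = (14, 16) (identity).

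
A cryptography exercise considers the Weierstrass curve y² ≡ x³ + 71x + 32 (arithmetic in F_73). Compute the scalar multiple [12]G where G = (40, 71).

(30, 20)

Repeated addition: build up to 12G.
2G: tangent at (40, 71): λ = (3·40² + 71)/(2·71) ≡ 53/69. 69⁻¹ ≡ 18 (mod 73) since 69·18 = 1242 ≡ 1, so λ ≡ 53·18 ≡ 5.
  x = λ² - 40 - 40 = 25 - 80 ≡ 18; y = λ·(40 - 18) - 71 ≡ 39. → (18, 39)
3G: (18, 39) + (40, 71). λ = (71 - 39)/(40 - 18) ≡ 32/22 mod 73. 22⁻¹ ≡ 10 (mod 73), so λ ≡ 28.
  x = λ² - 18 - 40 = 784 - 58 ≡ 69; y = λ·(18 - 69) - 39 ≡ 66. → (69, 66)
4G: (69, 66) + (40, 71). λ = (71 - 66)/(40 - 69) ≡ 5/44 mod 73. 44⁻¹ ≡ 5 (mod 73), so λ ≡ 25.
  x = λ² - 69 - 40 = 625 - 109 ≡ 5; y = λ·(69 - 5) - 66 ≡ 1. → (5, 1)
5G: (5, 1) + (40, 71). λ = (71 - 1)/(40 - 5) ≡ 70/35 mod 73. 35⁻¹ ≡ 48 (mod 73), so λ ≡ 2.
  x = λ² - 5 - 40 = 4 - 45 ≡ 32; y = λ·(5 - 32) - 1 ≡ 18. → (32, 18)
6G: (32, 18) + (40, 71). λ = (71 - 18)/(40 - 32) ≡ 53/8 mod 73. 8⁻¹ ≡ 64 (mod 73), so λ ≡ 34.
  x = λ² - 32 - 40 = 1156 - 72 ≡ 62; y = λ·(32 - 62) - 18 ≡ 57. → (62, 57)
7G: (62, 57) + (40, 71). λ = (71 - 57)/(40 - 62) ≡ 14/51 mod 73. 51⁻¹ ≡ 63 (mod 73), so λ ≡ 6.
  x = λ² - 62 - 40 = 36 - 102 ≡ 7; y = λ·(62 - 7) - 57 ≡ 54. → (7, 54)
8G: (7, 54) + (40, 71). λ = (71 - 54)/(40 - 7) ≡ 17/33 mod 73. 33⁻¹ ≡ 31 (mod 73), so λ ≡ 16.
  x = λ² - 7 - 40 = 256 - 47 ≡ 63; y = λ·(7 - 63) - 54 ≡ 72. → (63, 72)
9G: (63, 72) + (40, 71). λ = (71 - 72)/(40 - 63) ≡ 72/50 mod 73. 50⁻¹ ≡ 19 (mod 73), so λ ≡ 54.
  x = λ² - 63 - 40 = 2916 - 103 ≡ 39; y = λ·(63 - 39) - 72 ≡ 56. → (39, 56)
10G: (39, 56) + (40, 71). λ = (71 - 56)/(40 - 39) ≡ 15/1 mod 73. 1⁻¹ ≡ 1 (mod 73), so λ ≡ 15.
  x = λ² - 39 - 40 = 225 - 79 ≡ 0; y = λ·(39 - 0) - 56 ≡ 18. → (0, 18)
11G: (0, 18) + (40, 71). λ = (71 - 18)/(40 - 0) ≡ 53/40 mod 73. 40⁻¹ ≡ 42 (mod 73) since 40·42 = 1680 ≡ 1, so λ ≡ 36.
  x = λ² - 0 - 40 = 1296 - 40 ≡ 15; y = λ·(0 - 15) - 18 ≡ 26. → (15, 26)
12G: (15, 26) + (40, 71). λ = (71 - 26)/(40 - 15) ≡ 45/25 mod 73. 25⁻¹ ≡ 38 (mod 73) since 25·38 = 950 ≡ 1, so λ ≡ 31.
  x = λ² - 15 - 40 = 961 - 55 ≡ 30; y = λ·(15 - 30) - 26 ≡ 20. → (30, 20)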